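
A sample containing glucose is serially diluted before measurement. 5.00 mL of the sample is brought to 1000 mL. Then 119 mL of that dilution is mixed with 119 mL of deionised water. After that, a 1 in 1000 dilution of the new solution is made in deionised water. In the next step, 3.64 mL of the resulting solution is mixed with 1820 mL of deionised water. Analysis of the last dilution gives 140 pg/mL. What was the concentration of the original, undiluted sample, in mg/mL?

Overall dilution factor = 200 × 2 × 1000 × 501 = 2.00 × 10⁸.
Original = 140 pg/mL × 2.00 × 10⁸ = 2.81 × 10¹⁰ pg/mL = 28.1 mg/mL.

28.1 mg/mL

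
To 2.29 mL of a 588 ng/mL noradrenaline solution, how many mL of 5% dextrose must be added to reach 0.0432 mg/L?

28.9 mL

0.0432 mg/L = 43.2 ng/mL.
V₂ = C₁V₁/C₂ = 588 × 2.29 / 43.2 = 31.2 mL.
Diluent to add = V₂ − V₁ = 31.2 − 2.29 = 28.9 mL.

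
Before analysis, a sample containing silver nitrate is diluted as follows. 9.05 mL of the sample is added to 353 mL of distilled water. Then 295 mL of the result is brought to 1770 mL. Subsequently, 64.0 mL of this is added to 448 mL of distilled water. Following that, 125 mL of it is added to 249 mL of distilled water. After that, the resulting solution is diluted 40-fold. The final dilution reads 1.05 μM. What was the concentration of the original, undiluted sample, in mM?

241 mM

Overall dilution factor = 40.01 × 6 × 8 × 2.992 × 40 = 2.30 × 10⁵.
Original = 1.05 μM × 2.30 × 10⁵ = 2.41 × 10⁵ μM = 241 mM.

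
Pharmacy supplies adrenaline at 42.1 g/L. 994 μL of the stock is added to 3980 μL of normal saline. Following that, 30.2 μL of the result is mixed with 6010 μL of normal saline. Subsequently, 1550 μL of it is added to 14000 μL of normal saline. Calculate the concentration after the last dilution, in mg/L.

Overall dilution factor = 5.004 × 200.0 × 10.03 = 1.00 × 10⁴.
42.1 g/L / 1.00 × 10⁴ = 4.19 × 10⁻³ g/L = 4.19 mg/L.

4.19 mg/L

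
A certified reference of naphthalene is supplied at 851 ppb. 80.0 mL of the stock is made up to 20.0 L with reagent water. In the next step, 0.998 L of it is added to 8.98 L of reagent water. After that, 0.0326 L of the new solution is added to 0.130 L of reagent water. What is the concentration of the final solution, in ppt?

68.3 ppt

Overall dilution factor = 250 × 9.998 × 4.988 = 1.25 × 10⁴.
851 ppb / 1.25 × 10⁴ = 0.0683 ppb = 68.3 ppt.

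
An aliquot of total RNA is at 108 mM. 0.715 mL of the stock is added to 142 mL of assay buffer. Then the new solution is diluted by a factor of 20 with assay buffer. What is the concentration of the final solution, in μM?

Overall dilution factor = 199.6 × 20 = 3992.
108 mM / 3992 = 0.0271 mM = 27.1 μM.

27.1 μM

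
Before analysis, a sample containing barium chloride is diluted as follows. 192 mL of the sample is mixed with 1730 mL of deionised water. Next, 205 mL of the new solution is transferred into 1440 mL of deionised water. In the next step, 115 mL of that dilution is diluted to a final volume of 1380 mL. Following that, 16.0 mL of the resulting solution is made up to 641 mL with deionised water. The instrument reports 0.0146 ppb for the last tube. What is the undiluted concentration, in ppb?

Overall dilution factor = 10.01 × 8.024 × 12 × 40.06 = 3.86 × 10⁴.
Original = 0.0146 ppb × 3.86 × 10⁴ = 564 ppb.

564 ppb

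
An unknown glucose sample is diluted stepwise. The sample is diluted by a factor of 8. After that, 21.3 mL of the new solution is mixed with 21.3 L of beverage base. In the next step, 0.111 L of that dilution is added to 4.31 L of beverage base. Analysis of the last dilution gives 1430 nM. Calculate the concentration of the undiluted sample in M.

Overall dilution factor = 8 × 1001 × 39.83 = 3.19 × 10⁵.
Original = 1430 nM × 3.19 × 10⁵ = 4.56 × 10⁸ nM = 0.456 M.

0.456 M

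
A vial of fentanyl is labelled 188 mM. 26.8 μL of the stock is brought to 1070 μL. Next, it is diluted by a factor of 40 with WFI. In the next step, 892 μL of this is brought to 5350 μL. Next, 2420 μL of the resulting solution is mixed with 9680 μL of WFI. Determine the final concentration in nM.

Overall dilution factor = 39.93 × 40 × 5.998 × 5 = 4.79 × 10⁴.
188 mM / 4.79 × 10⁴ = 3.93 × 10⁻³ mM = 3930 nM.

3930 nM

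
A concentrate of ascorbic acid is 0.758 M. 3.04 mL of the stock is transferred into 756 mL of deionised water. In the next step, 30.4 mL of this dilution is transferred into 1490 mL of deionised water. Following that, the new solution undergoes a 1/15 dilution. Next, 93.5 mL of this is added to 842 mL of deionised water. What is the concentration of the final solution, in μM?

0.404 μM

Overall dilution factor = 249.7 × 50.01 × 15 × 10.01 = 1.87 × 10⁶.
0.758 M / 1.87 × 10⁶ = 4.04 × 10⁻⁷ M = 0.404 μM.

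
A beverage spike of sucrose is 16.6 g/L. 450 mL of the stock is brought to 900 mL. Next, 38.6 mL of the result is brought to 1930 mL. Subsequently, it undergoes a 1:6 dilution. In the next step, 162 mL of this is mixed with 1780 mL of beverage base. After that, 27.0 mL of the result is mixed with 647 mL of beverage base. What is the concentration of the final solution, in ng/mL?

92.5 ng/mL

Overall dilution factor = 2 × 50 × 6 × 11.99 × 24.96 = 1.80 × 10⁵.
16.6 g/L / 1.80 × 10⁵ = 9.25 × 10⁻⁵ g/L = 92.5 ng/mL.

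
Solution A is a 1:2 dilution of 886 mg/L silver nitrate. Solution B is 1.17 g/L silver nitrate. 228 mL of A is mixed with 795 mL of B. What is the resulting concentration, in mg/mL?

C_A = 886 mg/L / 2 = 443 mg/L.
C_B = 1.17 g/L = 1170 mg/L.
C_mix = (C_A·V_A + C_B·V_B)/(V_A + V_B) = (443×228 + 1170×795) / 1023 = 1008 mg/L = 1.01 mg/mL.

1.01 mg/mL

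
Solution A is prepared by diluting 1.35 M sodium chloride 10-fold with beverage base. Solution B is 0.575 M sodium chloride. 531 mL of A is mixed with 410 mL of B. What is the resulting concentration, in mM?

327 mM

C_A = 1.35 M / 10 = 0.135 M.
C_mix = (C_A·V_A + C_B·V_B)/(V_A + V_B) = (0.135×531 + 0.575×410) / 941.0 = 0.327 M = 327 mM.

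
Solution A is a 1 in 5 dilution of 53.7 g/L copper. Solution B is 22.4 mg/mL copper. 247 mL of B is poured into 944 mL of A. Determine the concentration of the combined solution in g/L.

13.2 g/L

C_A = 53.7 g/L / 5 = 10.7 g/L.
C_B = 22.4 mg/mL = 22.4 g/L.
C_mix = (C_A·V_A + C_B·V_B)/(V_A + V_B) = (10.7×944 + 22.4×247) / 1191 = 13.2 g/L.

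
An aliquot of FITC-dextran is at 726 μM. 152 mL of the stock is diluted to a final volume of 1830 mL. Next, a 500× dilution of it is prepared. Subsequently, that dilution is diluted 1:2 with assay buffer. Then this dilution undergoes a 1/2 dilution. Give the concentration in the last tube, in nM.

Overall dilution factor = 12.04 × 500 × 2 × 2 = 2.41 × 10⁴.
726 μM / 2.41 × 10⁴ = 0.0302 μM = 30.2 nM.

30.2 nM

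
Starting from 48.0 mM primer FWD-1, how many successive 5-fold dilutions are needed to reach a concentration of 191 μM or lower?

4

Need 5ⁿ ≥ 251, so n ≥ log(251)/log(5) = 3.43.
Minimum whole steps: n = 4.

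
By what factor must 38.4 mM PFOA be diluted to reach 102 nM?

Factor = C₀/C_target = 38.4 mM / 102 nM = 3.76 × 10⁵.

3.76 × 10⁵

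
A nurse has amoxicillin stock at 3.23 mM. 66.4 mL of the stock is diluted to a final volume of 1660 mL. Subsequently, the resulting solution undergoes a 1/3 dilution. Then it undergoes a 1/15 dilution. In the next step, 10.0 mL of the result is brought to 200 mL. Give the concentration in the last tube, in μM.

Overall dilution factor = 25 × 3 × 15 × 20 = 2.25 × 10⁴.
3.23 mM / 2.25 × 10⁴ = 1.44 × 10⁻⁴ mM = 0.144 μM.

0.144 μM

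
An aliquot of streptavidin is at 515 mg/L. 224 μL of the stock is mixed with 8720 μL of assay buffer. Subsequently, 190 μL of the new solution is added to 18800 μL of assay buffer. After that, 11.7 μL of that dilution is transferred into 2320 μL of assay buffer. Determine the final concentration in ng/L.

Overall dilution factor = 39.93 × 99.95 × 199.3 = 7.95 × 10⁵.
515 mg/L / 7.95 × 10⁵ = 6.48 × 10⁻⁴ mg/L = 648 ng/L.

648 ng/L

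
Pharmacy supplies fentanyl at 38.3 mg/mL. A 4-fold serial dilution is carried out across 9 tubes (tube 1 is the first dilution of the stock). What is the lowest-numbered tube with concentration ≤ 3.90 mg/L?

Tube n has concentration 38.3 mg/mL / 4ⁿ.
Need 4ⁿ ≥ 38.3 mg/mL / 3.90 mg/L = 9821, so n ≥ 6.63.
First such tube: n = 7.

tube 7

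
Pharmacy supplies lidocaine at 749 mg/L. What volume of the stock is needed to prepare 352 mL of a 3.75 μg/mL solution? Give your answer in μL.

1760 μL

3.75 μg/mL = 3.75 mg/L.
V₁ = C₂V₂/C₁ = 3.75 × 352 / 749 = 1.76 mL = 1760 μL.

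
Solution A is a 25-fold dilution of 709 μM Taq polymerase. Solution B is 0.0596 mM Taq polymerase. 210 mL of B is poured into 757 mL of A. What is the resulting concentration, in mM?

C_A = 709 μM / 25 = 28.4 μM.
C_B = 0.0596 mM = 59.6 μM.
C_mix = (C_A·V_A + C_B·V_B)/(V_A + V_B) = (28.4×757 + 59.6×210) / 967.0 = 35.1 μM = 0.0351 mM.

0.0351 mM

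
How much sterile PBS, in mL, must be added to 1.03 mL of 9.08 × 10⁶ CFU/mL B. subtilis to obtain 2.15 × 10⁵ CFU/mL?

42.5 mL

V₂ = C₁V₁/C₂ = 9.08 × 10⁶ × 1.03 / 2.15 × 10⁵ = 43.5 mL.
Diluent to add = V₂ − V₁ = 43.5 − 1.03 = 42.5 mL.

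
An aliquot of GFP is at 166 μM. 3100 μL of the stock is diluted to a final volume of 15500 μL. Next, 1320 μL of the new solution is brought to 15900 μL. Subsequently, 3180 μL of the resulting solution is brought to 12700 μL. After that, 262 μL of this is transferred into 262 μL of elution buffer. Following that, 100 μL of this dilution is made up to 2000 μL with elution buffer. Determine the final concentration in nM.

Overall dilution factor = 5 × 12.05 × 3.994 × 2 × 20 = 9621.
166 μM / 9621 = 0.0173 μM = 17.3 nM.

17.3 nM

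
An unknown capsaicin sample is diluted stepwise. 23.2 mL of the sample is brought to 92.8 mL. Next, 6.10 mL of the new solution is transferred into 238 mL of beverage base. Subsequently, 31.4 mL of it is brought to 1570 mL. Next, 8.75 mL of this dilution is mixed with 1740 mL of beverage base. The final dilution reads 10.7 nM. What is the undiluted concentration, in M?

Overall dilution factor = 4 × 40.02 × 50 × 199.9 = 1.60 × 10⁶.
Original = 10.7 nM × 1.60 × 10⁶ = 1.71 × 10⁷ nM = 0.0171 M.

0.0171 M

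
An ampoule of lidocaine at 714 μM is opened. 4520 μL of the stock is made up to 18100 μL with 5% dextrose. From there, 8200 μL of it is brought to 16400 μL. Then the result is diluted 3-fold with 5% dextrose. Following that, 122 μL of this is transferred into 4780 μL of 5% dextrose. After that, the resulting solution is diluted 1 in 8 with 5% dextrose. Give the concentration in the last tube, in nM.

Overall dilution factor = 4.004 × 2 × 3 × 40.18 × 8 = 7723.
714 μM / 7723 = 0.0924 μM = 92.4 nM.

92.4 nM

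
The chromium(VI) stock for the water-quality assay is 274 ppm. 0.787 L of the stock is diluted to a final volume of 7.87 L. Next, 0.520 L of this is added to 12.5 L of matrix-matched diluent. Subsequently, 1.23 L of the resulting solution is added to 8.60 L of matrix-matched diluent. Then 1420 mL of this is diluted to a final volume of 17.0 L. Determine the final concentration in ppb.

Overall dilution factor = 10 × 25.04 × 7.992 × 11.97 = 2.40 × 10⁴.
274 ppm / 2.40 × 10⁴ = 0.0114 ppm = 11.4 ppb.

11.4 ppb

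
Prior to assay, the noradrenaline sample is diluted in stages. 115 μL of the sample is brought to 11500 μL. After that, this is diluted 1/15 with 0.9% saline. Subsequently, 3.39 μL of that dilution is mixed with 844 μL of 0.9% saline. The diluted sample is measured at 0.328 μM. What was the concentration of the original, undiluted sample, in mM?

123 mM

Overall dilution factor = 100 × 15 × 250.0 = 3.75 × 10⁵.
Original = 0.328 μM × 3.75 × 10⁵ = 1.23 × 10⁵ μM = 123 mM.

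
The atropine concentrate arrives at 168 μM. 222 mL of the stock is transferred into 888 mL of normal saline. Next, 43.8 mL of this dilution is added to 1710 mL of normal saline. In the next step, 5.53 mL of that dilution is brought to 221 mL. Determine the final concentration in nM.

Overall dilution factor = 5 × 40.04 × 39.96 = 8001.
168 μM / 8001 = 0.0210 μM = 21.0 nM.

21.0 nM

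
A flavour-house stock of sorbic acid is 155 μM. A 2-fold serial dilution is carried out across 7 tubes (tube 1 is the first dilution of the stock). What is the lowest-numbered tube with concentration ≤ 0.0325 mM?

Tube n has concentration 155 μM / 2ⁿ.
Need 2ⁿ ≥ 155 μM / 0.0325 mM = 4.77, so n ≥ 2.25.
First such tube: n = 3.

tube 3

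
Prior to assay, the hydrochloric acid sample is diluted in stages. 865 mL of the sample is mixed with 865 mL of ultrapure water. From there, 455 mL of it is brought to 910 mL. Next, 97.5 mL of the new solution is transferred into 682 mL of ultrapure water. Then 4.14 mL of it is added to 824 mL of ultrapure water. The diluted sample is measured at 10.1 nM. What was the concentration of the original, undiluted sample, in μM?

64.6 μM

Overall dilution factor = 2 × 2 × 7.995 × 200.0 = 6397.
Original = 10.1 nM × 6397 = 6.46 × 10⁴ nM = 64.6 μM.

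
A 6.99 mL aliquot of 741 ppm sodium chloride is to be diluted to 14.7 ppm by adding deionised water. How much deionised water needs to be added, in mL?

345 mL

V₂ = C₁V₁/C₂ = 741 × 6.99 / 14.7 = 352 mL.
Diluent to add = V₂ − V₁ = 352 − 6.99 = 345 mL.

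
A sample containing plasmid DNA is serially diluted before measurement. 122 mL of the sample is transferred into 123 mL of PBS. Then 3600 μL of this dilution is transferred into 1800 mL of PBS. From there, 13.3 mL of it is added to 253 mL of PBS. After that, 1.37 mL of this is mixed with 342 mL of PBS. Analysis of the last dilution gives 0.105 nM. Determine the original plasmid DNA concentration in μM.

530 μM

Overall dilution factor = 2.008 × 501 × 20.02 × 250.6 = 5.05 × 10⁶.
Original = 0.105 nM × 5.05 × 10⁶ = 5.30 × 10⁵ nM = 530 μM.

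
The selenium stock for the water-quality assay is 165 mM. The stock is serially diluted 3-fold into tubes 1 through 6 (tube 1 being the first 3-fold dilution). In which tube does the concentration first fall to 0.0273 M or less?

Tube n has concentration 165 mM / 3ⁿ.
Need 3ⁿ ≥ 165 mM / 0.0273 M = 6.04, so n ≥ 1.64.
First such tube: n = 2.

tube 2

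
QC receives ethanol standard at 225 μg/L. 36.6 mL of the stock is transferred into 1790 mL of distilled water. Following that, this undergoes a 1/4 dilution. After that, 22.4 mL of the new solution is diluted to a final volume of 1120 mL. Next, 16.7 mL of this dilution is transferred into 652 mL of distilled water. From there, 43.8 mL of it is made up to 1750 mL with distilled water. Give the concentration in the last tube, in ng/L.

Overall dilution factor = 49.91 × 4 × 50 × 40.04 × 39.95 = 1.60 × 10⁷.
225 μg/L / 1.60 × 10⁷ = 1.41 × 10⁻⁵ μg/L = 0.0141 ng/L.

0.0141 ng/L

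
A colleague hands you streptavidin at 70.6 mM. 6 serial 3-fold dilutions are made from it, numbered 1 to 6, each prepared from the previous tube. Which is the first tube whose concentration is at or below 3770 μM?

tube 3

Tube n has concentration 70.6 mM / 3ⁿ.
Need 3ⁿ ≥ 70.6 mM / 3770 μM = 18.7, so n ≥ 2.67.
First such tube: n = 3.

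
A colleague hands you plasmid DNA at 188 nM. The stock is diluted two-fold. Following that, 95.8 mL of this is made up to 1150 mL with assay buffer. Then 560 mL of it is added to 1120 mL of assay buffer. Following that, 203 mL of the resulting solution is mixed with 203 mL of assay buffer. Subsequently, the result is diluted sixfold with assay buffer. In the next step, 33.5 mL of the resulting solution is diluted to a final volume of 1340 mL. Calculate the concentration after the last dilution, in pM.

5.44 pM

Overall dilution factor = 2 × 12.00 × 3 × 2 × 6 × 40 = 3.46 × 10⁴.
188 nM / 3.46 × 10⁴ = 5.44 × 10⁻³ nM = 5.44 pM.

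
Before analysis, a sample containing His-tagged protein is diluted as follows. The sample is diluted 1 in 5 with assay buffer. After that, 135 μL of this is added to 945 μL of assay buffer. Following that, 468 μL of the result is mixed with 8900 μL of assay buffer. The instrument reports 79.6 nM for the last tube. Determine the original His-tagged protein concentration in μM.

63.7 μM

Overall dilution factor = 5 × 8 × 20.02 = 801.
Original = 79.6 nM × 801 = 6.37 × 10⁴ nM = 63.7 μM.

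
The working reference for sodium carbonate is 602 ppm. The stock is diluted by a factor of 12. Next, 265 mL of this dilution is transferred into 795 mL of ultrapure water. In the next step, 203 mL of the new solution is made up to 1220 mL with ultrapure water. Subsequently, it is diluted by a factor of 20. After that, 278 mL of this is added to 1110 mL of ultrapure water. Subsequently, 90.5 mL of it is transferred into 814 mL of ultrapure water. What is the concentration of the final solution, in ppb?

2.09 ppb

Overall dilution factor = 12 × 4 × 6.010 × 20 × 4.993 × 9.994 = 2.88 × 10⁵.
602 ppm / 2.88 × 10⁵ = 2.09 × 10⁻³ ppm = 2.09 ppb.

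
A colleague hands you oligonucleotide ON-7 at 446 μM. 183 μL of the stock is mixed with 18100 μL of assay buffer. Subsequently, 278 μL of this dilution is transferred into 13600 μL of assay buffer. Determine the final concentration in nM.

89.4 nM

Overall dilution factor = 99.91 × 49.92 = 4987.
446 μM / 4987 = 0.0894 μM = 89.4 nM.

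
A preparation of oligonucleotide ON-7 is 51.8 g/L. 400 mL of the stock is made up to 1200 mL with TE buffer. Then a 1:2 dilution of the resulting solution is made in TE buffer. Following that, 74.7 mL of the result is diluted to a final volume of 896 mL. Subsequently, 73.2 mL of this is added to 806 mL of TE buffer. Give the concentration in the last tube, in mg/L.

Overall dilution factor = 3 × 2 × 11.99 × 12.01 = 864.
51.8 g/L / 864 = 0.0599 g/L = 59.9 mg/L.

59.9 mg/L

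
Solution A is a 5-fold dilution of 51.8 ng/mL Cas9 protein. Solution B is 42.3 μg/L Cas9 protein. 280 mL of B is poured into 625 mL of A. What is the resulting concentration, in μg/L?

20.2 μg/L

C_A = 51.8 ng/mL / 5 = 10.4 ng/mL.
C_B = 42.3 μg/L = 42.3 ng/mL.
C_mix = (C_A·V_A + C_B·V_B)/(V_A + V_B) = (10.4×625 + 42.3×280) / 905.0 = 20.2 ng/mL = 20.2 μg/L.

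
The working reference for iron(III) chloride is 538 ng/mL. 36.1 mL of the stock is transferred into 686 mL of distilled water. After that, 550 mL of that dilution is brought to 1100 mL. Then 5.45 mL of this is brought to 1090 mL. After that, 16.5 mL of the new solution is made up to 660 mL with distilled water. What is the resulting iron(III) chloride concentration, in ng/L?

Overall dilution factor = 20.00 × 2 × 200 × 40 = 3.20 × 10⁵.
538 ng/mL / 3.20 × 10⁵ = 1.68 × 10⁻³ ng/mL = 1.68 ng/L.

1.68 ng/L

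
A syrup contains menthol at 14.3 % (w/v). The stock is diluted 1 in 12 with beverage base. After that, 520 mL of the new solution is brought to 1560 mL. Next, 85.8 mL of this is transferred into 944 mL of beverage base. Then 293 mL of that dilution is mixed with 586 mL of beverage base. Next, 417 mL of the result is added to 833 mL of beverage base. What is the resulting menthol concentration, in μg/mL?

Overall dilution factor = 12 × 3 × 12.00 × 3 × 2.998 = 3886.
14.3 % (w/v) / 3886 = 3.68 × 10⁻³ % (w/v) = 36.8 μg/mL.

36.8 μg/mL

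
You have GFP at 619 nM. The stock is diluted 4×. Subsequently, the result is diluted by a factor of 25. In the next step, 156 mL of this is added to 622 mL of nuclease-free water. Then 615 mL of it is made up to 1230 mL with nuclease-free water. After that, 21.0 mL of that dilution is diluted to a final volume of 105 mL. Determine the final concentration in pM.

124 pM

Overall dilution factor = 4 × 25 × 4.987 × 2 × 5 = 4987.
619 nM / 4987 = 0.124 nM = 124 pM.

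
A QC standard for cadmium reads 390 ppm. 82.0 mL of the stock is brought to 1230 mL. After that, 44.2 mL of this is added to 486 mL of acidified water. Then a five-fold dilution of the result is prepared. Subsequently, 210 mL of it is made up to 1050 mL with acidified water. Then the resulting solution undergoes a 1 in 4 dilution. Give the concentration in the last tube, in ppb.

21.7 ppb

Overall dilution factor = 15 × 12.00 × 5 × 5 × 4 = 1.80 × 10⁴.
390 ppm / 1.80 × 10⁴ = 0.0217 ppm = 21.7 ppb.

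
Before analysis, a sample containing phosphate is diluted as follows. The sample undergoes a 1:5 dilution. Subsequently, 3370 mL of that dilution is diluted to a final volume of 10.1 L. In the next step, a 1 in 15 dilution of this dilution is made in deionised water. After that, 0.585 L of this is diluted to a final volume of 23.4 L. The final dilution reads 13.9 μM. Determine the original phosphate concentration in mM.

125 mM

Overall dilution factor = 5 × 2.997 × 15 × 40 = 8991.
Original = 13.9 μM × 8991 = 1.25 × 10⁵ μM = 125 mM.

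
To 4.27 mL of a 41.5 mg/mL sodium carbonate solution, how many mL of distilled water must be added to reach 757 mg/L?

757 mg/L = 0.757 mg/mL.
V₂ = C₁V₁/C₂ = 41.5 × 4.27 / 0.757 = 234 mL.
Diluent to add = V₂ − V₁ = 234 − 4.27 = 230 mL.

230 mL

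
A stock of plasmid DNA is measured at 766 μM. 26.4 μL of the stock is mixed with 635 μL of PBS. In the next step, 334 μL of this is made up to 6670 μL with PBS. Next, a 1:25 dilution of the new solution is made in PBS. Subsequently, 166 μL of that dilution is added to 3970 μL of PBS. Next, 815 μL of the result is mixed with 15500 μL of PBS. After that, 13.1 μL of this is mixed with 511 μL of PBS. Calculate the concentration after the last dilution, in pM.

Overall dilution factor = 25.05 × 19.97 × 25 × 24.92 × 20.02 × 40.01 = 2.50 × 10⁸.
766 μM / 2.50 × 10⁸ = 3.07 × 10⁻⁶ μM = 3.07 pM.

3.07 pM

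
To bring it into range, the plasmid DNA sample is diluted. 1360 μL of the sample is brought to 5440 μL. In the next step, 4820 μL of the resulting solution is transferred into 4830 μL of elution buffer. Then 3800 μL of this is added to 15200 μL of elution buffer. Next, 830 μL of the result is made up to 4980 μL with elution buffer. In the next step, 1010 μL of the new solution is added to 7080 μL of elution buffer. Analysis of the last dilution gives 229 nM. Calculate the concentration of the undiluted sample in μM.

441 μM

Overall dilution factor = 4 × 2.002 × 5 × 6 × 8.010 = 1924.
Original = 229 nM × 1924 = 4.41 × 10⁵ nM = 441 μM.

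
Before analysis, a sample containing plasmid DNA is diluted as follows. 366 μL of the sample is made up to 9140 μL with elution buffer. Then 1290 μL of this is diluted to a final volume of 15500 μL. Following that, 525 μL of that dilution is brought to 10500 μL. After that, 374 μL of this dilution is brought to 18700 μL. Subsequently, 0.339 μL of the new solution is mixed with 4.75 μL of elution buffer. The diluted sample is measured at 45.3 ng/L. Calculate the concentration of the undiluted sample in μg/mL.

204 μg/mL

Overall dilution factor = 24.97 × 12.02 × 20 × 50 × 15.01 = 4.50 × 10⁶.
Original = 45.3 ng/L × 4.50 × 10⁶ = 2.04 × 10⁸ ng/L = 204 μg/mL.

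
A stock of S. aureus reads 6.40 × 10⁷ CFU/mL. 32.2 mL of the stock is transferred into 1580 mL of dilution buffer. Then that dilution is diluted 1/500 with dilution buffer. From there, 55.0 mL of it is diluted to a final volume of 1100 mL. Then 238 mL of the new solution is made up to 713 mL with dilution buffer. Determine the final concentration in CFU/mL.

Overall dilution factor = 50.07 × 500 × 20 × 2.996 = 1.50 × 10⁶.
6.40 × 10⁷ CFU/mL / 1.50 × 10⁶ = 42.7 CFU/mL.

42.7 CFU/mL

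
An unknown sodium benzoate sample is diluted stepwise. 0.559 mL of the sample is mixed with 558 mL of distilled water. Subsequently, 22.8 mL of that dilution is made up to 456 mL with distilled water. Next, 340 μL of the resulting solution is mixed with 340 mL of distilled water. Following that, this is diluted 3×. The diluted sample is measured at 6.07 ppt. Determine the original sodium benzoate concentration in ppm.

364 ppm

Overall dilution factor = 999.2 × 20 × 1001 × 3 = 6.00 × 10⁷.
Original = 6.07 ppt × 6.00 × 10⁷ = 3.64 × 10⁸ ppt = 364 ppm.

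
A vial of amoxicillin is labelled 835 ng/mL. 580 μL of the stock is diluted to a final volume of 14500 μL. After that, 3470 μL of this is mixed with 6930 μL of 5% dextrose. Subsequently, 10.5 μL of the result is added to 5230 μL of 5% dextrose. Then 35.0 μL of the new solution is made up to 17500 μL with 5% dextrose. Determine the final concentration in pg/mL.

0.0447 pg/mL

Overall dilution factor = 25 × 2.997 × 499.1 × 500 = 1.87 × 10⁷.
835 ng/mL / 1.87 × 10⁷ = 4.47 × 10⁻⁵ ng/mL = 0.0447 pg/mL.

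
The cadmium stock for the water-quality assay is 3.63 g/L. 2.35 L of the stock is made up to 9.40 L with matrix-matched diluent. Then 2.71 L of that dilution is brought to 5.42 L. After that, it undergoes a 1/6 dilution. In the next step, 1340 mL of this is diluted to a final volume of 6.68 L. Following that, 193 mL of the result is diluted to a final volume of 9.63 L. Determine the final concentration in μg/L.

Overall dilution factor = 4 × 2 × 6 × 4.985 × 49.90 = 1.19 × 10⁴.
3.63 g/L / 1.19 × 10⁴ = 3.04 × 10⁻⁴ g/L = 304 μg/L.

304 μg/L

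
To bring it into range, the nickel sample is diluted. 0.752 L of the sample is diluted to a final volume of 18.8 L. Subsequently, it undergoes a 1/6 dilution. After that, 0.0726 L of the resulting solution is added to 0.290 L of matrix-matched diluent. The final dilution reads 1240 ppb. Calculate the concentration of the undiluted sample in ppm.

Overall dilution factor = 25 × 6 × 4.994 = 749.
Original = 1240 ppb × 749 = 9.29 × 10⁵ ppb = 929 ppm.

929 ppm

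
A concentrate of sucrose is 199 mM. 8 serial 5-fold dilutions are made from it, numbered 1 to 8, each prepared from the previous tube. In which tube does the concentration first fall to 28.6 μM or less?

Tube n has concentration 199 mM / 5ⁿ.
Need 5ⁿ ≥ 199 mM / 28.6 μM = 6958, so n ≥ 5.50.
First such tube: n = 6.

tube 6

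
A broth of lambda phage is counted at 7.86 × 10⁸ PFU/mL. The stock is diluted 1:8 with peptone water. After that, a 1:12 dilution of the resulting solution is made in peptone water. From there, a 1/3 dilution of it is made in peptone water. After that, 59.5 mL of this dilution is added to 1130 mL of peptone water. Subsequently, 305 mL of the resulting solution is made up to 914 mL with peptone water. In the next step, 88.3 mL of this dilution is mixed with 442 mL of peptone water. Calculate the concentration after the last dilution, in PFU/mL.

7590 PFU/mL

Overall dilution factor = 8 × 12 × 3 × 19.99 × 2.997 × 6.006 = 1.04 × 10⁵.
7.86 × 10⁸ PFU/mL / 1.04 × 10⁵ = 7590 PFU/mL.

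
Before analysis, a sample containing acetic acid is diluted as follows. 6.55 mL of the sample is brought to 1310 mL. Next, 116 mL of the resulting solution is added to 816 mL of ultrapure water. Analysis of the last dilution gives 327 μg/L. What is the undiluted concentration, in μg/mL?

Overall dilution factor = 200 × 8.034 = 1607.
Original = 327 μg/L × 1607 = 5.25 × 10⁵ μg/L = 525 μg/mL.

525 μg/mL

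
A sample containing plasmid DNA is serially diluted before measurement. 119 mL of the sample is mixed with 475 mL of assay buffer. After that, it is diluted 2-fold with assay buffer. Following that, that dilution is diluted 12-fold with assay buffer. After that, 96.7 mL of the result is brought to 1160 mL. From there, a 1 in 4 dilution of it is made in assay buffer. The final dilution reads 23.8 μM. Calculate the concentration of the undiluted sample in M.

Overall dilution factor = 4.992 × 2 × 12 × 12.00 × 4 = 5748.
Original = 23.8 μM × 5748 = 1.37 × 10⁵ μM = 0.137 M.

0.137 M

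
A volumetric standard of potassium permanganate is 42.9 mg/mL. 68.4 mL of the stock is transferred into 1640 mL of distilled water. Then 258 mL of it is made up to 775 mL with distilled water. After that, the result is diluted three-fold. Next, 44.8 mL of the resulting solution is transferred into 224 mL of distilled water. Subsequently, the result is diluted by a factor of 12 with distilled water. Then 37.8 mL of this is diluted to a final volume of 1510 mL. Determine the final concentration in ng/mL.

66.3 ng/mL

Overall dilution factor = 24.98 × 3.004 × 3 × 6 × 12 × 39.95 = 6.47 × 10⁵.
42.9 mg/mL / 6.47 × 10⁵ = 6.63 × 10⁻⁵ mg/mL = 66.3 ng/mL.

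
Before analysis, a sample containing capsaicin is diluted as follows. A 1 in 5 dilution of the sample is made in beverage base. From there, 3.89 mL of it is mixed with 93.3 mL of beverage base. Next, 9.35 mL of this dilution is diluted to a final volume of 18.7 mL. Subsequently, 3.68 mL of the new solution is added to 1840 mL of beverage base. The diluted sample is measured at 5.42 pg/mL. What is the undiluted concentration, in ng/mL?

Overall dilution factor = 5 × 24.98 × 2 × 501 = 1.25 × 10⁵.
Original = 5.42 pg/mL × 1.25 × 10⁵ = 6.78 × 10⁵ pg/mL = 678 ng/mL.

678 ng/mL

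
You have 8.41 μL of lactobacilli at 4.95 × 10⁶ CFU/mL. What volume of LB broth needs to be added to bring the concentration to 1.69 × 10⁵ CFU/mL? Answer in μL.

V₂ = C₁V₁/C₂ = 4.95 × 10⁶ × 8.41 / 1.69 × 10⁵ = 246 μL.
Diluent to add = V₂ − V₁ = 246 − 8.41 = 238 μL.

238 μL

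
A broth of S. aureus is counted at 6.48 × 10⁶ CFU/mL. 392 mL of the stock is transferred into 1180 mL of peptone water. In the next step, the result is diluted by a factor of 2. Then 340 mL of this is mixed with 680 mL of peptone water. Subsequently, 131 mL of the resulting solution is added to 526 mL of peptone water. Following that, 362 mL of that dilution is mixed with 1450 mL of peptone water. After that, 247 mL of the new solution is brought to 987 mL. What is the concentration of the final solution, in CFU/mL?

Overall dilution factor = 4.010 × 2 × 3 × 5.015 × 5.006 × 3.996 = 2414.
6.48 × 10⁶ CFU/mL / 2414 = 2680 CFU/mL.

2680 CFU/mL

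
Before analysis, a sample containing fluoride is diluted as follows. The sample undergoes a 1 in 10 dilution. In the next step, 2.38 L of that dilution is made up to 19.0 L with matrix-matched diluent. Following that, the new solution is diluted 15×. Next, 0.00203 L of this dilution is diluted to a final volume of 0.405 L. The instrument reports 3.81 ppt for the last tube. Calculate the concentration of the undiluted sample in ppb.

Overall dilution factor = 10 × 7.983 × 15 × 199.5 = 2.39 × 10⁵.
Original = 3.81 ppt × 2.39 × 10⁵ = 9.10 × 10⁵ ppt = 910 ppb.

910 ppb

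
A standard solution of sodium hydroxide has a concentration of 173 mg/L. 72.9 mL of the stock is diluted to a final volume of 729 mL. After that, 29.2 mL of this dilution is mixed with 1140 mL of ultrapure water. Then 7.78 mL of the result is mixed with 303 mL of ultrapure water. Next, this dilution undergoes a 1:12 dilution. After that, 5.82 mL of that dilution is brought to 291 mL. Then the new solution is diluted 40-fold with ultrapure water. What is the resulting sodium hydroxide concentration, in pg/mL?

0.451 pg/mL

Overall dilution factor = 10 × 40.04 × 39.95 × 12 × 50 × 40 = 3.84 × 10⁸.
173 mg/L / 3.84 × 10⁸ = 4.51 × 10⁻⁷ mg/L = 0.451 pg/mL.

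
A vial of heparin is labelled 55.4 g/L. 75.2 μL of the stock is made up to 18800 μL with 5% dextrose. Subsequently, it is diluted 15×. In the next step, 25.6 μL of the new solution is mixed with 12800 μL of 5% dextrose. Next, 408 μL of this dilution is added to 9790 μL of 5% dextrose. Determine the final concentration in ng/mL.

1.18 ng/mL

Overall dilution factor = 250 × 15 × 501 × 25.00 = 4.70 × 10⁷.
55.4 g/L / 4.70 × 10⁷ = 1.18 × 10⁻⁶ g/L = 1.18 ng/mL.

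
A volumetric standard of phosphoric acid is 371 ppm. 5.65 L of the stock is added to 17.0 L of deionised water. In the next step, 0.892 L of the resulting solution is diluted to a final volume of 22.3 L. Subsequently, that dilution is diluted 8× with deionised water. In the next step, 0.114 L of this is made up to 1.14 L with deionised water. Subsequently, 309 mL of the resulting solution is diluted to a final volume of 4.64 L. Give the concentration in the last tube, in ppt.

3080 ppt

Overall dilution factor = 4.009 × 25 × 8 × 10 × 15.02 = 1.20 × 10⁵.
371 ppm / 1.20 × 10⁵ = 3.08 × 10⁻³ ppm = 3080 ppt.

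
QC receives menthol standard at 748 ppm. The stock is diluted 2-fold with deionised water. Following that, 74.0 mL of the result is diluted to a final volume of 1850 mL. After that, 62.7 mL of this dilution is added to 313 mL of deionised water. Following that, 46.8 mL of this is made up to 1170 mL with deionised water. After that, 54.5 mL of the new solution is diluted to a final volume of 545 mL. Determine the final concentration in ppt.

Overall dilution factor = 2 × 25 × 5.992 × 25 × 10 = 7.49 × 10⁴.
748 ppm / 7.49 × 10⁴ = 9.99 × 10⁻³ ppm = 9990 ppt.

9990 ppt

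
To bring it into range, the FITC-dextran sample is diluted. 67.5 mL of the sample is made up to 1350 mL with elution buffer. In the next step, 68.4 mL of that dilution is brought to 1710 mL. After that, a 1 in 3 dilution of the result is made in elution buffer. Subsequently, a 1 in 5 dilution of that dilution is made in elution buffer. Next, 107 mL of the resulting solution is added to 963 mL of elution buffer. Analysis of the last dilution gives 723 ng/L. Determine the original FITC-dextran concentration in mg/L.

54.2 mg/L

Overall dilution factor = 20 × 25 × 3 × 5 × 10 = 7.50 × 10⁴.
Original = 723 ng/L × 7.50 × 10⁴ = 5.42 × 10⁷ ng/L = 54.2 mg/L.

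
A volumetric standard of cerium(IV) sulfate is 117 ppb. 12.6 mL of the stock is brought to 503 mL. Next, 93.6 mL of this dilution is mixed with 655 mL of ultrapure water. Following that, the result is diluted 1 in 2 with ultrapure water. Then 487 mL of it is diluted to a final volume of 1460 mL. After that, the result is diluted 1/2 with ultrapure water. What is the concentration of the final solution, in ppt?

30.6 ppt

Overall dilution factor = 39.92 × 7.998 × 2 × 2.998 × 2 = 3829.
117 ppb / 3829 = 0.0306 ppb = 30.6 ppt.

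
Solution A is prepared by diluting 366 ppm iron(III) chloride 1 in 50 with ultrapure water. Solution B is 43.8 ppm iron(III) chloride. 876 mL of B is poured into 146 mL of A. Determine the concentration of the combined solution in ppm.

38.6 ppm

C_A = 366 ppm / 50 = 7.32 ppm.
C_mix = (C_A·V_A + C_B·V_B)/(V_A + V_B) = (7.32×146 + 43.8×876) / 1022 = 38.6 ppm.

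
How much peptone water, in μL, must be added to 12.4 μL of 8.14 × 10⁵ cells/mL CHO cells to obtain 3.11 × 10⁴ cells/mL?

312 μL

V₂ = C₁V₁/C₂ = 8.14 × 10⁵ × 12.4 / 3.11 × 10⁴ = 325 μL.
Diluent to add = V₂ − V₁ = 325 − 12.4 = 312 μL.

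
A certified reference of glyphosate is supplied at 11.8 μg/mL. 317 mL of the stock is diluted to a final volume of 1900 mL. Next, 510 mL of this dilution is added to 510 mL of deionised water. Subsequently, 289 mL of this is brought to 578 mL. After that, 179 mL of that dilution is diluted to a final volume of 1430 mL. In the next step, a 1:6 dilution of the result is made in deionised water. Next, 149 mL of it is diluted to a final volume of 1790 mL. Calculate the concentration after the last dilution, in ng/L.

855 ng/L

Overall dilution factor = 5.994 × 2 × 2 × 7.989 × 6 × 12.01 = 1.38 × 10⁴.
11.8 μg/mL / 1.38 × 10⁴ = 8.55 × 10⁻⁴ μg/mL = 855 ng/L.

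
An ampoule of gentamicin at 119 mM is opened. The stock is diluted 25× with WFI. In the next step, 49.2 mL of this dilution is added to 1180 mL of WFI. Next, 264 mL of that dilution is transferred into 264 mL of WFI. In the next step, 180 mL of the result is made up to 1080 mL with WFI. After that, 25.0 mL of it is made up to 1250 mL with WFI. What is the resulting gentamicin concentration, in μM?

0.318 μM

Overall dilution factor = 25 × 24.98 × 2 × 6 × 50 = 3.75 × 10⁵.
119 mM / 3.75 × 10⁵ = 3.18 × 10⁻⁴ mM = 0.318 μM.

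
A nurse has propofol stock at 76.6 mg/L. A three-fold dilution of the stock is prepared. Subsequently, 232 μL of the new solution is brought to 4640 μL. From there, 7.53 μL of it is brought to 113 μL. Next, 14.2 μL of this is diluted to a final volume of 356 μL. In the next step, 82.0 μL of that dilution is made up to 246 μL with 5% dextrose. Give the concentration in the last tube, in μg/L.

Overall dilution factor = 3 × 20 × 15.01 × 25.07 × 3 = 6.77 × 10⁴.
76.6 mg/L / 6.77 × 10⁴ = 1.13 × 10⁻³ mg/L = 1.13 μg/L.

1.13 μg/L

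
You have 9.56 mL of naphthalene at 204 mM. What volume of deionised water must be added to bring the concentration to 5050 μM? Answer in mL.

5050 μM = 5.05 mM.
V₂ = C₁V₁/C₂ = 204 × 9.56 / 5.05 = 386 mL.
Diluent to add = V₂ − V₁ = 386 − 9.56 = 377 mL.

377 mL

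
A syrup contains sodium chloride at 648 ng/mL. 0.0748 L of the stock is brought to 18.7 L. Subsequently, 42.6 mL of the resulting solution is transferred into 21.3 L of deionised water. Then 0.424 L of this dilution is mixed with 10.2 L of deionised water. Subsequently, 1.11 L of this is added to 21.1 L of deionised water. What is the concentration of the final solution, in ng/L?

Overall dilution factor = 250 × 501 × 25.06 × 20.01 = 6.28 × 10⁷.
648 ng/mL / 6.28 × 10⁷ = 1.03 × 10⁻⁵ ng/mL = 0.0103 ng/L.

0.0103 ng/L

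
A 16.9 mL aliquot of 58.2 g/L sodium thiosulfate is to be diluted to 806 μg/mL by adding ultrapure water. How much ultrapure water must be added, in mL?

1200 mL

806 μg/mL = 0.806 g/L.
V₂ = C₁V₁/C₂ = 58.2 × 16.9 / 0.806 = 1220 mL.
Diluent to add = V₂ − V₁ = 1220 − 16.9 = 1200 mL.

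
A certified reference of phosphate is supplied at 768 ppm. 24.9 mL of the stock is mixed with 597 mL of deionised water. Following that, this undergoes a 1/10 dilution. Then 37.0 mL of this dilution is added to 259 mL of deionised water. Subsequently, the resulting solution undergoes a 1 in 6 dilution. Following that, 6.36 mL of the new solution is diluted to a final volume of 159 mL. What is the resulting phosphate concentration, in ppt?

2560 ppt

Overall dilution factor = 24.98 × 10 × 8 × 6 × 25 = 3.00 × 10⁵.
768 ppm / 3.00 × 10⁵ = 2.56 × 10⁻³ ppm = 2560 ppt.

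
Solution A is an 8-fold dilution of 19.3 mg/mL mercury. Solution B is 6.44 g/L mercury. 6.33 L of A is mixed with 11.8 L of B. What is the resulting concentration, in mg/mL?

5.03 mg/mL

C_A = 19.3 mg/mL / 8 = 2.41 mg/mL.
C_B = 6.44 g/L = 6.44 mg/mL.
C_mix = (C_A·V_A + C_B·V_B)/(V_A + V_B) = (2.41×6.33 + 6.44×11.8) / 18.13 = 5.03 mg/mL.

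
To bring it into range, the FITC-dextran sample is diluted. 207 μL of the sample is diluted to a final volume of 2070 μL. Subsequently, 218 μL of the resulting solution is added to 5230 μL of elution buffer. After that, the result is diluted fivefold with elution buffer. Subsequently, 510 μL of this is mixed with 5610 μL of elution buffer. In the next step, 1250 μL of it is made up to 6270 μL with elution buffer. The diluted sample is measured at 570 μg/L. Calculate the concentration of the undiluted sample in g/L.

42.9 g/L

Overall dilution factor = 10 × 24.99 × 5 × 12 × 5.016 = 7.52 × 10⁴.
Original = 570 μg/L × 7.52 × 10⁴ = 4.29 × 10⁷ μg/L = 42.9 g/L.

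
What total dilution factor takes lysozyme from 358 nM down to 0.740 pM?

Factor = C₀/C_target = 358 nM / 0.740 pM = 4.84 × 10⁵.

4.84 × 10⁵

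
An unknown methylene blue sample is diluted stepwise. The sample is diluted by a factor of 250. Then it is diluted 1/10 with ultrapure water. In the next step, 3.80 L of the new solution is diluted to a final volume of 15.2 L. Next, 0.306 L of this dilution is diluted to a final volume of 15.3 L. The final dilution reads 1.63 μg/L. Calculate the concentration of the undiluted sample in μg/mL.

815 μg/mL

Overall dilution factor = 250 × 10 × 4 × 50 = 5.00 × 10⁵.
Original = 1.63 μg/L × 5.00 × 10⁵ = 8.15 × 10⁵ μg/L = 815 μg/mL.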